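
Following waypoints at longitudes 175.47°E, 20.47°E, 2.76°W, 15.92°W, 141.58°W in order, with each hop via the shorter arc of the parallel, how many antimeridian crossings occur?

0

Leg 1: +175.47° → +20.47°, shortest Δλ = -155.0° (west) — does not cross 180°.
Leg 2: +20.47° → -2.76°, shortest Δλ = -23.23° (west) — does not cross 180°.
Leg 3: -2.76° → -15.92°, shortest Δλ = -13.16° (west) — does not cross 180°.
Leg 4: -15.92° → -141.58°, shortest Δλ = -125.66° (west) — does not cross 180°.
Total crossings: 0.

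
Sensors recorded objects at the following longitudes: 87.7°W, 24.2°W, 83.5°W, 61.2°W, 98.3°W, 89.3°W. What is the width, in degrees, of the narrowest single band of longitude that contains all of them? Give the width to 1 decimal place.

74.1°

Sort the longitudes: -98.3°, -89.3°, -87.7°, -83.5°, -61.2°, -24.2°.
Eastward gaps between consecutive values (wrapping around): 9.0°, 1.6°, 4.2°, 22.3°, 37.0°, 285.9°.
Largest gap = 285.9° ⇒ minimal covering band is its complement: 360° − 285.9° = 74.1°.
Band runs from -98.3° eastward to -24.2°.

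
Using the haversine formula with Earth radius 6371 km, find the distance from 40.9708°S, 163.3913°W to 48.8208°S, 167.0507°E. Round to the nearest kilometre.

Δλ = 167.0507 − -163.3913 = 330.4420°; wrapped into (−180°, 180°]: -29.5580°.
Δφ = -48.8208 − -40.9708 = -7.8500°.
a = sin²(Δφ/2) + cos φ₁ · cos φ₂ · sin²(Δλ/2) = 0.037035.
c = 2·atan2(√a, √(1−a)) = 0.38730 rad → d = 6371·c ≈ 2467.52 km.

2468 km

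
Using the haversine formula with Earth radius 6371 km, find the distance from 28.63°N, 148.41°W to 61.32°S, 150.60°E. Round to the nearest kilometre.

Δλ = 150.60 − -148.41 = 299.01°; wrapped into (−180°, 180°]: -60.99°.
Δφ = -61.32 − 28.63 = -89.95°.
a = sin²(Δφ/2) + cos φ₁ · cos φ₂ · sin²(Δλ/2) = 0.608041.
c = 2·atan2(√a, √(1−a)) = 1.78860 rad → d = 6371·c ≈ 11395.14 km.

11395 km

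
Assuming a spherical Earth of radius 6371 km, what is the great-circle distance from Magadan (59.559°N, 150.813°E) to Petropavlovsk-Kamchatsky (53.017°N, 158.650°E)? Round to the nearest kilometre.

Δλ = 158.650 − 150.813 = 7.837°.
Δφ = 53.017 − 59.559 = -6.542°.
a = sin²(Δφ/2) + cos φ₁ · cos φ₂ · sin²(Δλ/2) = 0.004679.
c = 2·atan2(√a, √(1−a)) = 0.13691 rad → d = 6371·c ≈ 872.28 km.

872 km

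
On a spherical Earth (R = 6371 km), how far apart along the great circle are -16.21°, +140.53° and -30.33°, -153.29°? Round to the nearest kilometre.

6849 km

Δλ = -153.29 − 140.53 = -293.82°; wrapped into (−180°, 180°]: 66.18°.
Δφ = -30.33 − -16.21 = -14.12°.
a = sin²(Δφ/2) + cos φ₁ · cos φ₂ · sin²(Δλ/2) = 0.262150.
c = 2·atan2(√a, √(1−a)) = 1.07504 rad → d = 6371·c ≈ 6849.06 km.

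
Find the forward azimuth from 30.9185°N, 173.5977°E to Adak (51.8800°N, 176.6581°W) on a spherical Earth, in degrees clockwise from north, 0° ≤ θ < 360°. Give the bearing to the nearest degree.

Δλ = -176.6581 − 173.5977 = -350.2558°; wrapped into (−180°, 180°]: 9.7442°.
θ = atan2( sin Δλ · cos φ₂ , cos φ₁ · sin φ₂ − sin φ₁ · cos φ₂ · cos Δλ )
  = atan2(0.10448, 0.36232) = 16.086° → normalised to [0°, 360°): 16.086°.

16°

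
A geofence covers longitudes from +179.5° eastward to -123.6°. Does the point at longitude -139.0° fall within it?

Band width going east from +179.5° to -123.6°: ((-123.6 − 179.5) mod 360) = 56.9°.
Offset of -139.0° east of the west edge: ((-139.0 − 179.5) mod 360) = 41.5°.
41.5° ≤ 56.9° ⇒ inside.

Yes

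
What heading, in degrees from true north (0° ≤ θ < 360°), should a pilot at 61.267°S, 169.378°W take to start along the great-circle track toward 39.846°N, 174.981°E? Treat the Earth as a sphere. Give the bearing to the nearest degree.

Δλ = 174.981 − -169.378 = 344.359°; wrapped into (−180°, 180°]: -15.641°.
θ = atan2( sin Δλ · cos φ₂ , cos φ₁ · sin φ₂ − sin φ₁ · cos φ₂ · cos Δλ )
  = atan2(-0.20700, 0.95632) = -12.213° → normalised to [0°, 360°): 347.787°.

348°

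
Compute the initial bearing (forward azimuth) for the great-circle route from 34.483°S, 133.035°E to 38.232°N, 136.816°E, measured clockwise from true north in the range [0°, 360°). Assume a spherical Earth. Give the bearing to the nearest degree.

Δλ = 136.816 − 133.035 = 3.781°.
θ = atan2( sin Δλ · cos φ₂ , cos φ₁ · sin φ₂ − sin φ₁ · cos φ₂ · cos Δλ )
  = atan2(0.05180, 0.95387) = 3.108° → normalised to [0°, 360°): 3.108°.

3°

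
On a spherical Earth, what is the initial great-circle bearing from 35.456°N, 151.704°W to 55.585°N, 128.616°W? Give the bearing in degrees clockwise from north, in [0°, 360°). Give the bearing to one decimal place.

Δλ = -128.616 − -151.704 = 23.088°.
θ = atan2( sin Δλ · cos φ₂ , cos φ₁ · sin φ₂ − sin φ₁ · cos φ₂ · cos Δλ )
  = atan2(0.22163, 0.37039) = 30.895° → normalised to [0°, 360°): 30.895°.

30.9°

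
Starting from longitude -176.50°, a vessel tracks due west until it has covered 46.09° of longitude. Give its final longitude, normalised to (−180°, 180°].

Start at -176.50°; shift −46.09° → -222.59°.
-222.59° lies outside (−180°, 180°]; add 360° → +137.41°.

+137.41°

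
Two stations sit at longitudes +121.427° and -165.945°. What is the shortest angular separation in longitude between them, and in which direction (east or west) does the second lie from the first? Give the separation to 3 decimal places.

72.628° east

Raw difference: -165.945 − 121.427 = -287.372°.
Normalise into (−180°, 180°]: -287.372° + 360° = 72.628°.
Positive ⇒ the second point lies to the east; separation 72.628°.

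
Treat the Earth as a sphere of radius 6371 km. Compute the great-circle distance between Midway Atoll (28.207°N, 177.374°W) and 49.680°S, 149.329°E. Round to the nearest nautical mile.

Δλ = 149.329 − -177.374 = 326.703°; wrapped into (−180°, 180°]: -33.297°.
Δφ = -49.680 − 28.207 = -77.887°.
a = sin²(Δφ/2) + cos φ₁ · cos φ₂ · sin²(Δλ/2) = 0.441884.
c = 2·atan2(√a, √(1−a)) = 1.45430 rad → d = 6371·c ≈ 9265.35 km ≈ 5002.89 nmi.

5003 nmi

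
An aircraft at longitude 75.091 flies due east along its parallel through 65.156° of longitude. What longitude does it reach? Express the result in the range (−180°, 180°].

+140.247°

Start at +75.091°; shift +65.156° → +140.247°.
+140.247° already lies in (−180°, 180°].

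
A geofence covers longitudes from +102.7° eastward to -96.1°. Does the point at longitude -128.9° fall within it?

Band width going east from +102.7° to -96.1°: ((-96.1 − 102.7) mod 360) = 161.2°.
Offset of -128.9° east of the west edge: ((-128.9 − 102.7) mod 360) = 128.4°.
128.4° ≤ 161.2° ⇒ inside.

Yes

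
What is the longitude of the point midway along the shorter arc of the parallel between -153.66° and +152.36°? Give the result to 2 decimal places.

Signed shortest Δλ from -153.66° to +152.36° is -53.98°.
Midpoint longitude = -153.66° + (-53.98°)/2 = -153.66° − 26.99° = -180.65°.
Normalise into (−180°, 180°]: +179.35°.
(The naïve average (-153.66 + +152.36)/2 = -0.65° is on the wrong side of the globe.)

+179.35°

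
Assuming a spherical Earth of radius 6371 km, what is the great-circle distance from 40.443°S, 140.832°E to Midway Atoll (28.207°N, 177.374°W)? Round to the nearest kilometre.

8768 km

Δλ = -177.374 − 140.832 = -318.206°; wrapped into (−180°, 180°]: 41.794°.
Δφ = 28.207 − -40.443 = 68.650°.
a = sin²(Δφ/2) + cos φ₁ · cos φ₂ · sin²(Δλ/2) = 0.403296.
c = 2·atan2(√a, √(1−a)) = 1.37616 rad → d = 6371·c ≈ 8767.52 km.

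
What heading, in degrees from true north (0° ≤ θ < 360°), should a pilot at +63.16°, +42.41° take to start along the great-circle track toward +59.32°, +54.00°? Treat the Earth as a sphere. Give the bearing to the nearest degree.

119°

Δλ = 54.00 − 42.41 = 11.59°.
θ = atan2( sin Δλ · cos φ₂ , cos φ₁ · sin φ₂ − sin φ₁ · cos φ₂ · cos Δλ )
  = atan2(0.10251, -0.05769) = 119.368° → normalised to [0°, 360°): 119.368°.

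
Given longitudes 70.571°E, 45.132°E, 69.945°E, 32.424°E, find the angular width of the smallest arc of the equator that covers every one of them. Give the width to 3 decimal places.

38.147°

Sort the longitudes: +32.424°, +45.132°, +69.945°, +70.571°.
Eastward gaps between consecutive values (wrapping around): 12.708°, 24.813°, 0.626°, 321.853°.
Largest gap = 321.853° ⇒ minimal covering band is its complement: 360° − 321.853° = 38.147°.
Band runs from +32.424° eastward to +70.571°.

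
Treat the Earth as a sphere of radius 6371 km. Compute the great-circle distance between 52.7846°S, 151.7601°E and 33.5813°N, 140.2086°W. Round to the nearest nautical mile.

Δλ = -140.2086 − 151.7601 = -291.9687°; wrapped into (−180°, 180°]: 68.0313°.
Δφ = 33.5813 − -52.7846 = 86.3659°.
a = sin²(Δφ/2) + cos φ₁ · cos φ₂ · sin²(Δλ/2) = 0.625994.
c = 2·atan2(√a, √(1−a)) = 1.82553 rad → d = 6371·c ≈ 11630.46 km ≈ 6279.94 nmi.

6280 nmi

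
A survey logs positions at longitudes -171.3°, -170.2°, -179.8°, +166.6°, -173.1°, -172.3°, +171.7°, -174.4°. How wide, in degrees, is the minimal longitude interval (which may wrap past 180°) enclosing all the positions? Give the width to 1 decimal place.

Sort the longitudes: -179.8°, -174.4°, -173.1°, -172.3°, -171.3°, -170.2°, +166.6°, +171.7°.
Eastward gaps between consecutive values (wrapping around): 5.4°, 1.3°, 0.8°, 1.0°, 1.1°, 336.8°, 5.1°, 8.5°.
Largest gap = 336.8° ⇒ minimal covering band is its complement: 360° − 336.8° = 23.2°.
Band runs from +166.6° eastward to -170.2°, crossing the antimeridian.

23.2°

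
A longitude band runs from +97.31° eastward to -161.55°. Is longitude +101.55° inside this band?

Yes

Band width going east from +97.31° to -161.55°: ((-161.55 − 97.31) mod 360) = 101.14°.
Offset of +101.55° east of the west edge: ((101.55 − 97.31) mod 360) = 4.24°.
4.24° ≤ 101.14° ⇒ inside.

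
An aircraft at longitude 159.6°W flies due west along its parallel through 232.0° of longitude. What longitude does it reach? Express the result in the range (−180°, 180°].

31.6°W

Start at -159.6°; shift −232.0° → -391.6°.
-391.6° lies outside (−180°, 180°]; add 360° → -31.6°.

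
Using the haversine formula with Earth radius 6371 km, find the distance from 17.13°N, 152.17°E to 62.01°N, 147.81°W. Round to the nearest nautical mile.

3665 nmi

Δλ = -147.81 − 152.17 = -299.98°; wrapped into (−180°, 180°]: 60.02°.
Δφ = 62.01 − 17.13 = 44.88°.
a = sin²(Δφ/2) + cos φ₁ · cos φ₂ · sin²(Δλ/2) = 0.257899.
c = 2·atan2(√a, √(1−a)) = 1.06535 rad → d = 6371·c ≈ 6787.32 km ≈ 3664.86 nmi.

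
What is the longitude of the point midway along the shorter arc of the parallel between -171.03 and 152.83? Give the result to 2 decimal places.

Signed shortest Δλ from -171.03° to +152.83° is -36.14°.
Midpoint longitude = -171.03° + (-36.14°)/2 = -171.03° − 18.07° = -189.10°.
Normalise into (−180°, 180°]: +170.90°.
(The naïve average (-171.03 + +152.83)/2 = -9.1° is on the wrong side of the globe.)

+170.90°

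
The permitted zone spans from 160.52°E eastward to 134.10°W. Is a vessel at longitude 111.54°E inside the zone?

No

Band width going east from +160.52° to -134.10°: ((-134.10 − 160.52) mod 360) = 65.38°.
Offset of +111.54° east of the west edge: ((111.54 − 160.52) mod 360) = 311.02°.
311.02° > 65.38° ⇒ outside.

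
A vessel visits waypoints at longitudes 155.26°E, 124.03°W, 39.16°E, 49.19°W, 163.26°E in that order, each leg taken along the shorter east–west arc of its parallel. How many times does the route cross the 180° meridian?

Leg 1: +155.26° → -124.03°, shortest Δλ = 80.71° (east) — crosses 180°.
Leg 2: -124.03° → +39.16°, shortest Δλ = 163.19° (east) — does not cross 180°.
Leg 3: +39.16° → -49.19°, shortest Δλ = -88.35° (west) — does not cross 180°.
Leg 4: -49.19° → +163.26°, shortest Δλ = -147.55° (west) — crosses 180°.
Total crossings: 2.

2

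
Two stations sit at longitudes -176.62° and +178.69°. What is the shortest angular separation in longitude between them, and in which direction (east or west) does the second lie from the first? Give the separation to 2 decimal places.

4.69° west

Raw difference: 178.69 − -176.62 = 355.31°.
Normalise into (−180°, 180°]: 355.31° − 360° = -4.69°.
Negative ⇒ the second point lies to the west; separation 4.69°.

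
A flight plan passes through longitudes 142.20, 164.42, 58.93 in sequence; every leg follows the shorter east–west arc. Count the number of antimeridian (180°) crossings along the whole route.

0

Leg 1: +142.20° → +164.42°, shortest Δλ = 22.22° (east) — does not cross 180°.
Leg 2: +164.42° → +58.93°, shortest Δλ = -105.49° (west) — does not cross 180°.
Total crossings: 0.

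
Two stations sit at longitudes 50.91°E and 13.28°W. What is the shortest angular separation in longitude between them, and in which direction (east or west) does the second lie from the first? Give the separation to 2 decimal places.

64.19° west

Raw difference: -13.28 − 50.91 = -64.19°.
Normalise into (−180°, 180°]: -64.19° stays -64.19°.
Negative ⇒ the second point lies to the west; separation 64.19°.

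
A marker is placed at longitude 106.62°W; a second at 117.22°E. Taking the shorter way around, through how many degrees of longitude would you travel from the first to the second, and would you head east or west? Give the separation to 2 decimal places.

Raw difference: 117.22 − -106.62 = 223.84°.
Normalise into (−180°, 180°]: 223.84° − 360° = -136.16°.
Negative ⇒ the second point lies to the west; separation 136.16°.

136.16° west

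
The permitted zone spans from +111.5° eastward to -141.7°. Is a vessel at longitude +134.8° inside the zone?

Band width going east from +111.5° to -141.7°: ((-141.7 − 111.5) mod 360) = 106.8°.
Offset of +134.8° east of the west edge: ((134.8 − 111.5) mod 360) = 23.3°.
23.3° ≤ 106.8° ⇒ inside.

Yes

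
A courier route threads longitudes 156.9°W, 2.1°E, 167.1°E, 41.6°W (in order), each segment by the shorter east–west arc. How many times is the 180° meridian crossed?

1

Leg 1: -156.9° → +2.1°, shortest Δλ = 159.0° (east) — does not cross 180°.
Leg 2: +2.1° → +167.1°, shortest Δλ = 165.0° (east) — does not cross 180°.
Leg 3: +167.1° → -41.6°, shortest Δλ = 151.3° (east) — crosses 180°.
Total crossings: 1.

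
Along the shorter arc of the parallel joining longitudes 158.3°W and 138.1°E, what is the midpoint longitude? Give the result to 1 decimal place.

Signed shortest Δλ from -158.3° to +138.1° is -63.6°.
Midpoint longitude = -158.3° + (-63.6°)/2 = -158.3° − 31.8° = -190.1°.
Normalise into (−180°, 180°]: +169.9°.
(The naïve average (-158.3 + +138.1)/2 = -10.1° is on the wrong side of the globe.)

169.9°E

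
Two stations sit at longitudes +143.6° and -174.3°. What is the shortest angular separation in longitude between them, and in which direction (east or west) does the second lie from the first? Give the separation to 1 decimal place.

42.1° east

Raw difference: -174.3 − 143.6 = -317.9°.
Normalise into (−180°, 180°]: -317.9° + 360° = 42.1°.
Positive ⇒ the second point lies to the east; separation 42.1°.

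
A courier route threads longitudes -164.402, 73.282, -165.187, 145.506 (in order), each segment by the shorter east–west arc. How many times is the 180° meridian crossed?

Leg 1: -164.402° → +73.282°, shortest Δλ = -122.316° (west) — crosses 180°.
Leg 2: +73.282° → -165.187°, shortest Δλ = 121.531° (east) — crosses 180°.
Leg 3: -165.187° → +145.506°, shortest Δλ = -49.307° (west) — crosses 180°.
Total crossings: 3.

3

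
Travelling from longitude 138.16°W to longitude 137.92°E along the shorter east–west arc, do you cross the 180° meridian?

Yes

Naïve |137.92 − -138.16| = 276.08° > 180°, so the shorter arc goes the other way round — across 180°.
Signed shortest Δλ = ((137.92 − -138.16 + 180) mod 360) − 180 = -83.92°.
Going west by 83.92° from -138.16° passes through 180° before reaching +137.92°.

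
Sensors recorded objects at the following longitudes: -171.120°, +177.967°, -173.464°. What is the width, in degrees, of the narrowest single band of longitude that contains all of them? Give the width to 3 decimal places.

10.913°

Sort the longitudes: -173.464°, -171.120°, +177.967°.
Eastward gaps between consecutive values (wrapping around): 2.344°, 349.087°, 8.569°.
Largest gap = 349.087° ⇒ minimal covering band is its complement: 360° − 349.087° = 10.913°.
Band runs from +177.967° eastward to -171.120°, crossing the antimeridian.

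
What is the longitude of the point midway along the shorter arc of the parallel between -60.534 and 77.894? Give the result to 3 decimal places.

Signed shortest Δλ from -60.534° to +77.894° is +138.428°.
Midpoint longitude = -60.534° + (+138.428°)/2 = -60.534° + 69.214° = +8.680°.

+8.680°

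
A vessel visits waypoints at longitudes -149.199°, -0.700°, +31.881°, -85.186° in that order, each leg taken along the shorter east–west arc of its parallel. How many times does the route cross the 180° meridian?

Leg 1: -149.199° → -0.700°, shortest Δλ = 148.499° (east) — does not cross 180°.
Leg 2: -0.700° → +31.881°, shortest Δλ = 32.581° (east) — does not cross 180°.
Leg 3: +31.881° → -85.186°, shortest Δλ = -117.067° (west) — does not cross 180°.
Total crossings: 0.

0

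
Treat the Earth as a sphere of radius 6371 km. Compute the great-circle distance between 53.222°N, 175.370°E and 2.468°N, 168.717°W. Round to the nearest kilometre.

5830 km

Δλ = -168.717 − 175.370 = -344.087°; wrapped into (−180°, 180°]: 15.913°.
Δφ = 2.468 − 53.222 = -50.754°.
a = sin²(Δφ/2) + cos φ₁ · cos φ₂ · sin²(Δλ/2) = 0.195135.
c = 2·atan2(√a, √(1−a)) = 0.91508 rad → d = 6371·c ≈ 5829.96 km.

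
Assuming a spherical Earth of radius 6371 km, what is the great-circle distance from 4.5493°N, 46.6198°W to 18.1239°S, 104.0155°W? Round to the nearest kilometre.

6776 km

Δλ = -104.0155 − -46.6198 = -57.3957°.
Δφ = -18.1239 − 4.5493 = -22.6732°.
a = sin²(Δφ/2) + cos φ₁ · cos φ₂ · sin²(Δλ/2) = 0.257093.
c = 2·atan2(√a, √(1−a)) = 1.06350 rad → d = 6371·c ≈ 6775.57 km.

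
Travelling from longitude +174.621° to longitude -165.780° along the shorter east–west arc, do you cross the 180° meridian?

Yes

Naïve |-165.780 − 174.621| = 340.401° > 180°, so the shorter arc goes the other way round — across 180°.
Signed shortest Δλ = ((-165.780 − 174.621 + 180) mod 360) − 180 = 19.599°.
Going east by 19.599° from +174.621° passes through 180° before reaching -165.780°.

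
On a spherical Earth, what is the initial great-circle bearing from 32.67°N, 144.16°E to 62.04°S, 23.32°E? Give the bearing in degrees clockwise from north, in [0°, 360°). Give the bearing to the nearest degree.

213°

Δλ = 23.32 − 144.16 = -120.84°.
θ = atan2( sin Δλ · cos φ₂ , cos φ₁ · sin φ₂ − sin φ₁ · cos φ₂ · cos Δλ )
  = atan2(-0.40256, -0.61379) = -146.741° → normalised to [0°, 360°): 213.259°.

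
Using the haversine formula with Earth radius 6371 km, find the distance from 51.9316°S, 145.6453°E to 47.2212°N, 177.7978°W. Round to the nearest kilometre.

Δλ = -177.7978 − 145.6453 = -323.4431°; wrapped into (−180°, 180°]: 36.5569°.
Δφ = 47.2212 − -51.9316 = 99.1528°.
a = sin²(Δφ/2) + cos φ₁ · cos φ₂ · sin²(Δλ/2) = 0.620728.
c = 2·atan2(√a, √(1−a)) = 1.81466 rad → d = 6371·c ≈ 11561.21 km.

11561 km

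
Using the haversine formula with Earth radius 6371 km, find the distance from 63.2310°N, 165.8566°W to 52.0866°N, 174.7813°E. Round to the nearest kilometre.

1679 km

Δλ = 174.7813 − -165.8566 = 340.6379°; wrapped into (−180°, 180°]: -19.3621°.
Δφ = 52.0866 − 63.2310 = -11.1444°.
a = sin²(Δφ/2) + cos φ₁ · cos φ₂ · sin²(Δλ/2) = 0.017255.
c = 2·atan2(√a, √(1−a)) = 0.26348 rad → d = 6371·c ≈ 1678.60 km.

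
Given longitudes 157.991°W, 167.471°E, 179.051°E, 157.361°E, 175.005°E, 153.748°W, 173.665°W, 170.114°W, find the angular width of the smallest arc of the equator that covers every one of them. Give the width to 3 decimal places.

48.891°

Sort the longitudes: -173.665°, -170.114°, -157.991°, -153.748°, +157.361°, +167.471°, +175.005°, +179.051°.
Eastward gaps between consecutive values (wrapping around): 3.551°, 12.123°, 4.243°, 311.109°, 10.110°, 7.534°, 4.046°, 7.284°.
Largest gap = 311.109° ⇒ minimal covering band is its complement: 360° − 311.109° = 48.891°.
Band runs from +157.361° eastward to -153.748°, crossing the antimeridian.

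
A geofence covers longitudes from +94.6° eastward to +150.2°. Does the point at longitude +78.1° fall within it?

Band width going east from +94.6° to +150.2°: ((150.2 − 94.6) mod 360) = 55.6°.
Offset of +78.1° east of the west edge: ((78.1 − 94.6) mod 360) = 343.5°.
343.5° > 55.6° ⇒ outside.

No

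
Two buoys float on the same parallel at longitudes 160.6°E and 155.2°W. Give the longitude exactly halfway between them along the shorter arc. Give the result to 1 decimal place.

Signed shortest Δλ from +160.6° to -155.2° is +44.2°.
Midpoint longitude = +160.6° + (+44.2°)/2 = +160.6° + 22.1° = +182.7°.
Normalise into (−180°, 180°]: -177.3°.
(The naïve average (+160.6 + -155.2)/2 = 2.7° is on the wrong side of the globe.)

177.3°W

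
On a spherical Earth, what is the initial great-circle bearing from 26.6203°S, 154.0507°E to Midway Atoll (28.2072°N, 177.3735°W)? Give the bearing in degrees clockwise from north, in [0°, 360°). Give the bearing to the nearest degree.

29°

Δλ = -177.3735 − 154.0507 = -331.4242°; wrapped into (−180°, 180°]: 28.5758°.
θ = atan2( sin Δλ · cos φ₂ , cos φ₁ · sin φ₂ − sin φ₁ · cos φ₂ · cos Δλ )
  = atan2(0.42152, 0.76932) = 28.719° → normalised to [0°, 360°): 28.719°.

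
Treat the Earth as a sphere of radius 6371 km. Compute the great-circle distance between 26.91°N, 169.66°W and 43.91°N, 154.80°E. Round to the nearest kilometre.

3693 km

Δλ = 154.80 − -169.66 = 324.46°; wrapped into (−180°, 180°]: -35.54°.
Δφ = 43.91 − 26.91 = 17.00°.
a = sin²(Δφ/2) + cos φ₁ · cos φ₂ · sin²(Δλ/2) = 0.081686.
c = 2·atan2(√a, √(1−a)) = 0.57970 rad → d = 6371·c ≈ 3693.26 km.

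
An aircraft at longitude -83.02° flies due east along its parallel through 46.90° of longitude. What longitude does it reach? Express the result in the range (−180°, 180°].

Start at -83.02°; shift +46.90° → -36.12°.
-36.12° already lies in (−180°, 180°].

-36.12°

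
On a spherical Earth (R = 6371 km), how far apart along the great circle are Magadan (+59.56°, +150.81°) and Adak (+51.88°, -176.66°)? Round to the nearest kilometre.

2181 km

Δλ = -176.66 − 150.81 = -327.47°; wrapped into (−180°, 180°]: 32.53°.
Δφ = 51.88 − 59.56 = -7.68°.
a = sin²(Δφ/2) + cos φ₁ · cos φ₂ · sin²(Δλ/2) = 0.029019.
c = 2·atan2(√a, √(1−a)) = 0.34237 rad → d = 6371·c ≈ 2181.23 km.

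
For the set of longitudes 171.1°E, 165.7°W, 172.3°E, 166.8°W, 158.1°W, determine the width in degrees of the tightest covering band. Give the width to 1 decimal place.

30.8°

Sort the longitudes: -166.8°, -165.7°, -158.1°, +171.1°, +172.3°.
Eastward gaps between consecutive values (wrapping around): 1.1°, 7.6°, 329.2°, 1.2°, 20.9°.
Largest gap = 329.2° ⇒ minimal covering band is its complement: 360° − 329.2° = 30.8°.
Band runs from +171.1° eastward to -158.1°, crossing the antimeridian.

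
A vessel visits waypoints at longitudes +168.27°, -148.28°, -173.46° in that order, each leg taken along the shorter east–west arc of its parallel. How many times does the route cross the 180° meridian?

Leg 1: +168.27° → -148.28°, shortest Δλ = 43.45° (east) — crosses 180°.
Leg 2: -148.28° → -173.46°, shortest Δλ = -25.18° (west) — does not cross 180°.
Total crossings: 1.

1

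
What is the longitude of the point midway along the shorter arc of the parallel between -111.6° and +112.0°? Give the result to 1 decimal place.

-179.8°

Signed shortest Δλ from -111.6° to +112.0° is -136.4°.
Midpoint longitude = -111.6° + (-136.4°)/2 = -111.6° − 68.2° = -179.8°.
(The naïve average (-111.6 + +112.0)/2 = 0.2° is on the wrong side of the globe.)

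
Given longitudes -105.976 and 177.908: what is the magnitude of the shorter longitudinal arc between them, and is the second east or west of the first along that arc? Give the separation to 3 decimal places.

76.116° west

Raw difference: 177.908 − -105.976 = 283.884°.
Normalise into (−180°, 180°]: 283.884° − 360° = -76.116°.
Negative ⇒ the second point lies to the west; separation 76.116°.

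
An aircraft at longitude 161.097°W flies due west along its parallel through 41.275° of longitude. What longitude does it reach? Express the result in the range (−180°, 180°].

Start at -161.097°; shift −41.275° → -202.372°.
-202.372° lies outside (−180°, 180°]; add 360° → +157.628°.

157.628°E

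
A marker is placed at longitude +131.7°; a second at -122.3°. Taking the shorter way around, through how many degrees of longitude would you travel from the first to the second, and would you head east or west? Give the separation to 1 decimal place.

106.0° east

Raw difference: -122.3 − 131.7 = -254.0°.
Normalise into (−180°, 180°]: -254.0° + 360° = 106.0°.
Positive ⇒ the second point lies to the east; separation 106.0°.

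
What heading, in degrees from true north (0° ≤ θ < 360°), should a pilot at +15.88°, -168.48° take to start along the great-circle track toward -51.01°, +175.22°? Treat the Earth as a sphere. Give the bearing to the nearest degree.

Δλ = 175.22 − -168.48 = 343.70°; wrapped into (−180°, 180°]: -16.30°.
θ = atan2( sin Δλ · cos φ₂ , cos φ₁ · sin φ₂ − sin φ₁ · cos φ₂ · cos Δλ )
  = atan2(-0.17659, -0.91283) = -169.051° → normalised to [0°, 360°): 190.949°.

191°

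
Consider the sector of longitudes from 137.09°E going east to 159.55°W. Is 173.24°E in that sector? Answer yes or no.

Yes

Band width going east from +137.09° to -159.55°: ((-159.55 − 137.09) mod 360) = 63.36°.
Offset of +173.24° east of the west edge: ((173.24 − 137.09) mod 360) = 36.15°.
36.15° ≤ 63.36° ⇒ inside.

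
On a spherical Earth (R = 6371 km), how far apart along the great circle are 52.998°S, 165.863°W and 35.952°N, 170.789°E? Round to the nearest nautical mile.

5478 nmi

Δλ = 170.789 − -165.863 = 336.652°; wrapped into (−180°, 180°]: -23.348°.
Δφ = 35.952 − -52.998 = 88.950°.
a = sin²(Δφ/2) + cos φ₁ · cos φ₂ · sin²(Δλ/2) = 0.510785.
c = 2·atan2(√a, √(1−a)) = 1.59237 rad → d = 6371·c ≈ 10144.97 km ≈ 5477.85 nmi.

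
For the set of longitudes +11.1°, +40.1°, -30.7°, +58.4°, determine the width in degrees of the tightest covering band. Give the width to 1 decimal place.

Sort the longitudes: -30.7°, +11.1°, +40.1°, +58.4°.
Eastward gaps between consecutive values (wrapping around): 41.8°, 29.0°, 18.3°, 270.9°.
Largest gap = 270.9° ⇒ minimal covering band is its complement: 360° − 270.9° = 89.1°.
Band runs from -30.7° eastward to +58.4°.

89.1°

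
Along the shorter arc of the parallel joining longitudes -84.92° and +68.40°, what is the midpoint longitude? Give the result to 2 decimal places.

Signed shortest Δλ from -84.92° to +68.40° is +153.32°.
Midpoint longitude = -84.92° + (+153.32°)/2 = -84.92° + 76.66° = -8.26°.

-8.26°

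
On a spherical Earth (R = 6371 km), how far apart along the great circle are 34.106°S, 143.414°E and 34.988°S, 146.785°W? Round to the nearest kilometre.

Δλ = -146.785 − 143.414 = -290.199°; wrapped into (−180°, 180°]: 69.801°.
Δφ = -34.988 − -34.106 = -0.882°.
a = sin²(Δφ/2) + cos φ₁ · cos φ₂ · sin²(Δλ/2) = 0.222126.
c = 2·atan2(√a, √(1−a)) = 0.98153 rad → d = 6371·c ≈ 6253.35 km.

6253 km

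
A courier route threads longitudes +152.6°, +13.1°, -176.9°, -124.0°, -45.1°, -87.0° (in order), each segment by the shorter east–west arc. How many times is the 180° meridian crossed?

1

Leg 1: +152.6° → +13.1°, shortest Δλ = -139.5° (west) — does not cross 180°.
Leg 2: +13.1° → -176.9°, shortest Δλ = 170.0° (east) — crosses 180°.
Leg 3: -176.9° → -124.0°, shortest Δλ = 52.9° (east) — does not cross 180°.
Leg 4: -124.0° → -45.1°, shortest Δλ = 78.9° (east) — does not cross 180°.
Leg 5: -45.1° → -87.0°, shortest Δλ = -41.9° (west) — does not cross 180°.
Total crossings: 1.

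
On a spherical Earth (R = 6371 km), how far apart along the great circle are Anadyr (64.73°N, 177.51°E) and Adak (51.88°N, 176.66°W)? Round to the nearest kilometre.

1467 km

Δλ = -176.66 − 177.51 = -354.17°; wrapped into (−180°, 180°]: 5.83°.
Δφ = 51.88 − 64.73 = -12.85°.
a = sin²(Δφ/2) + cos φ₁ · cos φ₂ · sin²(Δλ/2) = 0.013204.
c = 2·atan2(√a, √(1−a)) = 0.23032 rad → d = 6371·c ≈ 1467.39 km.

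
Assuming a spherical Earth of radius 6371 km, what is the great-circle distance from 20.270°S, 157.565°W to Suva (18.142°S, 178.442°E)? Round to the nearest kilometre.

Δλ = 178.442 − -157.565 = 336.007°; wrapped into (−180°, 180°]: -23.993°.
Δφ = -18.142 − -20.270 = 2.128°.
a = sin²(Δφ/2) + cos φ₁ · cos φ₂ · sin²(Δλ/2) = 0.038857.
c = 2·atan2(√a, √(1−a)) = 0.39684 rad → d = 6371·c ≈ 2528.29 km.

2528 km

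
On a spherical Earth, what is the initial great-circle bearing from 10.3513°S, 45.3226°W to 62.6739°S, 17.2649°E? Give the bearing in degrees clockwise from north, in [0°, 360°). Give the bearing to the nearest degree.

154°

Δλ = 17.2649 − -45.3226 = 62.5875°.
θ = atan2( sin Δλ · cos φ₂ , cos φ₁ · sin φ₂ − sin φ₁ · cos φ₂ · cos Δλ )
  = atan2(0.40751, -0.83597) = 154.012° → normalised to [0°, 360°): 154.012°.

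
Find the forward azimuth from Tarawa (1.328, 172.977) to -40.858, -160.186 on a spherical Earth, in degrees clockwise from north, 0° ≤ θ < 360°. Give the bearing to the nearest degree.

Δλ = -160.186 − 172.977 = -333.163°; wrapped into (−180°, 180°]: 26.837°.
θ = atan2( sin Δλ · cos φ₂ , cos φ₁ · sin φ₂ − sin φ₁ · cos φ₂ · cos Δλ )
  = atan2(0.34145, -0.66965) = 152.983° → normalised to [0°, 360°): 152.983°.

153°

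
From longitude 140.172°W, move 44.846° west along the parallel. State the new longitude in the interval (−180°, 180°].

174.982°E

Start at -140.172°; shift −44.846° → -185.018°.
-185.018° lies outside (−180°, 180°]; add 360° → +174.982°.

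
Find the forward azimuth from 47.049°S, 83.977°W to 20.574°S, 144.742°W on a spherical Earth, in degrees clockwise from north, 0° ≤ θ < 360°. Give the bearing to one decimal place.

276.6°

Δλ = -144.742 − -83.977 = -60.765°.
θ = atan2( sin Δλ · cos φ₂ , cos φ₁ · sin φ₂ − sin φ₁ · cos φ₂ · cos Δλ )
  = atan2(-0.81697, 0.09523) = -83.352° → normalised to [0°, 360°): 276.648°.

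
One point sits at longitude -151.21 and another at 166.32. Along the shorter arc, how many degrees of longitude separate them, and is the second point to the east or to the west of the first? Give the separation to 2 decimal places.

Raw difference: 166.32 − -151.21 = 317.53°.
Normalise into (−180°, 180°]: 317.53° − 360° = -42.47°.
Negative ⇒ the second point lies to the west; separation 42.47°.

42.47° west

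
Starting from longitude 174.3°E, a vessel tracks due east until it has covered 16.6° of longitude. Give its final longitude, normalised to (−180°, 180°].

Start at +174.3°; shift +16.6° → +190.9°.
+190.9° lies outside (−180°, 180°]; subtract 360° → -169.1°.

169.1°W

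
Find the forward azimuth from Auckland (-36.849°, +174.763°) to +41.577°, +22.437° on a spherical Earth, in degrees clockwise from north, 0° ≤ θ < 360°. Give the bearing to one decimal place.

Δλ = 22.437 − 174.763 = -152.326°.
θ = atan2( sin Δλ · cos φ₂ , cos φ₁ · sin φ₂ − sin φ₁ · cos φ₂ · cos Δλ )
  = atan2(-0.34743, 0.13375) = -68.945° → normalised to [0°, 360°): 291.055°.

291.1°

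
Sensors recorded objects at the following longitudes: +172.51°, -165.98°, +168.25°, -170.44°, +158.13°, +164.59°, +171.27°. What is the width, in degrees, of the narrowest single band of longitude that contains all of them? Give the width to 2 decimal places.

35.89°

Sort the longitudes: -170.44°, -165.98°, +158.13°, +164.59°, +168.25°, +171.27°, +172.51°.
Eastward gaps between consecutive values (wrapping around): 4.46°, 324.11°, 6.46°, 3.66°, 3.02°, 1.24°, 17.05°.
Largest gap = 324.11° ⇒ minimal covering band is its complement: 360° − 324.11° = 35.89°.
Band runs from +158.13° eastward to -165.98°, crossing the antimeridian.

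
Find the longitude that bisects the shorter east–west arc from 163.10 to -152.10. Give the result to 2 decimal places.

-174.50°

Signed shortest Δλ from +163.10° to -152.10° is +44.80°.
Midpoint longitude = +163.10° + (+44.80°)/2 = +163.10° + 22.40° = +185.50°.
Normalise into (−180°, 180°]: -174.50°.
(The naïve average (+163.10 + -152.10)/2 = 5.5° is on the wrong side of the globe.)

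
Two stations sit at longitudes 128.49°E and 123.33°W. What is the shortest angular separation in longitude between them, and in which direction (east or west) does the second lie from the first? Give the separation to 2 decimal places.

108.18° east

Raw difference: -123.33 − 128.49 = -251.82°.
Normalise into (−180°, 180°]: -251.82° + 360° = 108.18°.
Positive ⇒ the second point lies to the east; separation 108.18°.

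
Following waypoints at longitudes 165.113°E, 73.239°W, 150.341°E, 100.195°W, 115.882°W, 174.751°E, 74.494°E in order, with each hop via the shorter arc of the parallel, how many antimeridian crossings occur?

Leg 1: +165.113° → -73.239°, shortest Δλ = 121.648° (east) — crosses 180°.
Leg 2: -73.239° → +150.341°, shortest Δλ = -136.42° (west) — crosses 180°.
Leg 3: +150.341° → -100.195°, shortest Δλ = 109.464° (east) — crosses 180°.
Leg 4: -100.195° → -115.882°, shortest Δλ = -15.687° (west) — does not cross 180°.
Leg 5: -115.882° → +174.751°, shortest Δλ = -69.367° (west) — crosses 180°.
Leg 6: +174.751° → +74.494°, shortest Δλ = -100.257° (west) — does not cross 180°.
Total crossings: 4.

4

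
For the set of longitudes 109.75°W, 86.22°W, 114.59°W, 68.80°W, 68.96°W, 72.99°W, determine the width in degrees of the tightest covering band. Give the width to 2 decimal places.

45.79°

Sort the longitudes: -114.59°, -109.75°, -86.22°, -72.99°, -68.96°, -68.80°.
Eastward gaps between consecutive values (wrapping around): 4.84°, 23.53°, 13.23°, 4.03°, 0.16°, 314.21°.
Largest gap = 314.21° ⇒ minimal covering band is its complement: 360° − 314.21° = 45.79°.
Band runs from -114.59° eastward to -68.80°.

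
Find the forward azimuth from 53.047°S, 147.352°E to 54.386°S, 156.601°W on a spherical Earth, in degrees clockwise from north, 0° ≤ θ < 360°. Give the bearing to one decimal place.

Δλ = -156.601 − 147.352 = -303.953°; wrapped into (−180°, 180°]: 56.047°.
θ = atan2( sin Δλ · cos φ₂ , cos φ₁ · sin φ₂ − sin φ₁ · cos φ₂ · cos Δλ )
  = atan2(0.48303, -0.22881) = 115.347° → normalised to [0°, 360°): 115.347°.

115.3°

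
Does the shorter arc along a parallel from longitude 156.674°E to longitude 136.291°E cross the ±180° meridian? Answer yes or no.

Signed shortest Δλ = ((136.291 − 156.674 + 180) mod 360) − 180 = -20.383°.
Going west by 20.383° from +156.674° reaches +136.291° without touching 180°.

No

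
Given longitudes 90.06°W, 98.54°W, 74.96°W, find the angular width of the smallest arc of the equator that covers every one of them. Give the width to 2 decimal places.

Sort the longitudes: -98.54°, -90.06°, -74.96°.
Eastward gaps between consecutive values (wrapping around): 8.48°, 15.10°, 336.42°.
Largest gap = 336.42° ⇒ minimal covering band is its complement: 360° − 336.42° = 23.58°.
Band runs from -98.54° eastward to -74.96°.

23.58°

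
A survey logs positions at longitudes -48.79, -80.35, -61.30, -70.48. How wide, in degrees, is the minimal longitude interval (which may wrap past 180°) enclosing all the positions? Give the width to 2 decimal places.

Sort the longitudes: -80.35°, -70.48°, -61.30°, -48.79°.
Eastward gaps between consecutive values (wrapping around): 9.87°, 9.18°, 12.51°, 328.44°.
Largest gap = 328.44° ⇒ minimal covering band is its complement: 360° − 328.44° = 31.56°.
Band runs from -80.35° eastward to -48.79°.

31.56°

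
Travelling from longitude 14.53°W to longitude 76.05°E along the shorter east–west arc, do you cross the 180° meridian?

Signed shortest Δλ = ((76.05 − -14.53 + 180) mod 360) − 180 = 90.58°.
Going east by 90.58° from -14.53° reaches +76.05° without touching 180°.

No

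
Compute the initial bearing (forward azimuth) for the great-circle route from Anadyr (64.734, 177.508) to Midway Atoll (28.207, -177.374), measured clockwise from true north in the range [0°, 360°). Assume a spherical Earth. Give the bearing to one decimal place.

172.4°

Δλ = -177.374 − 177.508 = -354.882°; wrapped into (−180°, 180°]: 5.118°.
θ = atan2( sin Δλ · cos φ₂ , cos φ₁ · sin φ₂ − sin φ₁ · cos φ₂ · cos Δλ )
  = atan2(0.07861, -0.59202) = 172.436° → normalised to [0°, 360°): 172.436°.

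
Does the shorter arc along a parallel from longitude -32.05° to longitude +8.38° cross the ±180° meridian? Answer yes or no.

Signed shortest Δλ = ((8.38 − -32.05 + 180) mod 360) − 180 = 40.43°.
Going east by 40.43° from -32.05° reaches +8.38° without touching 180°.

No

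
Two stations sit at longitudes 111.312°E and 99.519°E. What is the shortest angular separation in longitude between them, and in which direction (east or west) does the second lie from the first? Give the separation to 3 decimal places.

Raw difference: 99.519 − 111.312 = -11.793°.
Normalise into (−180°, 180°]: -11.793° stays -11.793°.
Negative ⇒ the second point lies to the west; separation 11.793°.

11.793° west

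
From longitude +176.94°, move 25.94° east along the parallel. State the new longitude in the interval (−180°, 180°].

-157.12°

Start at +176.94°; shift +25.94° → +202.88°.
+202.88° lies outside (−180°, 180°]; subtract 360° → -157.12°.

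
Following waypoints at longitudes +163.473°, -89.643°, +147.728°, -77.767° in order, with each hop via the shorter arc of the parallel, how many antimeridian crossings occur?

3

Leg 1: +163.473° → -89.643°, shortest Δλ = 106.884° (east) — crosses 180°.
Leg 2: -89.643° → +147.728°, shortest Δλ = -122.629° (west) — crosses 180°.
Leg 3: +147.728° → -77.767°, shortest Δλ = 134.505° (east) — crosses 180°.
Total crossings: 3.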